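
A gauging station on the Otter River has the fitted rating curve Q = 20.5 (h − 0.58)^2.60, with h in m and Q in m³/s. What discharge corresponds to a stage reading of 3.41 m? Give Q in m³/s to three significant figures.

Q = 20.5 × (3.41 − 0.58)^2.60 = 20.5 × 2.83^2.60 = 306.5 m³/s

306 m³/s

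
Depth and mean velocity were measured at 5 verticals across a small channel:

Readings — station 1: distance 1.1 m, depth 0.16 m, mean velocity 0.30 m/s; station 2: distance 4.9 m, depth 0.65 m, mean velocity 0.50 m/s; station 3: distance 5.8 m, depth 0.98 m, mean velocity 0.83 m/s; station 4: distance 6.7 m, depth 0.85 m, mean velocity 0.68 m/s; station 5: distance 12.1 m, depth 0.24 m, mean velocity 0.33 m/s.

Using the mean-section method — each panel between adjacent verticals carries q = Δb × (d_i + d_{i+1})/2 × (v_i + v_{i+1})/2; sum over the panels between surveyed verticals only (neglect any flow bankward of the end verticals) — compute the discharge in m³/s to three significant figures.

3.21 m³/s

Panel 1-2: Δb = 3.8 m, d̄ = (0.16+0.65)/2 = 0.405, v̄ = (0.30+0.50)/2 = 0.4 → q = 3.8×0.405×0.4 = 0.6156 m³/s
Panel 2-3: Δb = 0.9 m, d̄ = (0.65+0.98)/2 = 0.815, v̄ = (0.50+0.83)/2 = 0.665 → q = 0.9×0.815×0.665 = 0.4878 m³/s
Panel 3-4: Δb = 0.9 m, d̄ = (0.98+0.85)/2 = 0.915, v̄ = (0.83+0.68)/2 = 0.755 → q = 0.9×0.915×0.755 = 0.6217 m³/s
Panel 4-5: Δb = 5.4 m, d̄ = (0.85+0.24)/2 = 0.545, v̄ = (0.68+0.33)/2 = 0.505 → q = 5.4×0.545×0.505 = 1.486 m³/s
Q = Σ q = 3.211 m³/s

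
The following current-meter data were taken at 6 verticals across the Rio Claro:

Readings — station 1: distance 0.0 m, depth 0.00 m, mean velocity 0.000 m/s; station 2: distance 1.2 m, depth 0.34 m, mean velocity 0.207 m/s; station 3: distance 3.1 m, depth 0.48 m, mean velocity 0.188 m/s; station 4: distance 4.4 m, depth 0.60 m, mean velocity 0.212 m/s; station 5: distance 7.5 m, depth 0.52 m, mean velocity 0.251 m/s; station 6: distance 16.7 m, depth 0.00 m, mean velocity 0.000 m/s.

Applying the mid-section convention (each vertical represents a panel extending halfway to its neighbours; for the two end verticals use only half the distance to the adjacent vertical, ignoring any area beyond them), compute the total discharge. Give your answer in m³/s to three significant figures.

1.34 m³/s

w_2 = (3.1 − 0.0)/2 = 1.55 m; q_2 = 0.207 × 0.34 × 1.55 = 0.1091 m³/s
w_3 = (4.4 − 1.2)/2 = 1.6 m; q_3 = 0.188 × 0.48 × 1.6 = 0.1444 m³/s
w_4 = (7.5 − 3.1)/2 = 2.2 m; q_4 = 0.212 × 0.60 × 2.2 = 0.2798 m³/s
w_5 = (16.7 − 4.4)/2 = 6.15 m; q_5 = 0.251 × 0.52 × 6.15 = 0.8027 m³/s
Stations 1, 6 contribute zero (depth or velocity is 0).
Q = Σ qᵢ = 1.336 m³/s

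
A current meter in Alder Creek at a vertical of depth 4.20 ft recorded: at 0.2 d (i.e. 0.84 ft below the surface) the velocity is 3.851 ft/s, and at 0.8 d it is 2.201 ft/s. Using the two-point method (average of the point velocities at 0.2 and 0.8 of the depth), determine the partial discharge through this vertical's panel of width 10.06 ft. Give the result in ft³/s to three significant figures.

128 ft³/s

v̄ = (3.851 + 2.201) / 2 = 3.026 ft/s
q = v̄ × d × w = 3.026 × 4.20 × 10.06 = 127.9 ft³/s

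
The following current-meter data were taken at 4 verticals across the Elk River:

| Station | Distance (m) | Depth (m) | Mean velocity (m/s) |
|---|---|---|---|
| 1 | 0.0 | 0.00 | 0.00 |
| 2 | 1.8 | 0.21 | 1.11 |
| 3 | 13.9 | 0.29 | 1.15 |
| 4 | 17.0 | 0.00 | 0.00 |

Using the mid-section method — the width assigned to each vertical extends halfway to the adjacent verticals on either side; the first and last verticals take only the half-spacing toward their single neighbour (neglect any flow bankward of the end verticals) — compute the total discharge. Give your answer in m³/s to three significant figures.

w_2 = (13.9 − 0.0)/2 = 6.95 m; q_2 = 1.11 × 0.21 × 6.95 = 1.620 m³/s
w_3 = (17.0 − 1.8)/2 = 7.6 m; q_3 = 1.15 × 0.29 × 7.6 = 2.535 m³/s
Stations 1, 4 contribute zero (depth or velocity is 0).
Q = Σ qᵢ = 4.155 m³/s

4.15 m³/s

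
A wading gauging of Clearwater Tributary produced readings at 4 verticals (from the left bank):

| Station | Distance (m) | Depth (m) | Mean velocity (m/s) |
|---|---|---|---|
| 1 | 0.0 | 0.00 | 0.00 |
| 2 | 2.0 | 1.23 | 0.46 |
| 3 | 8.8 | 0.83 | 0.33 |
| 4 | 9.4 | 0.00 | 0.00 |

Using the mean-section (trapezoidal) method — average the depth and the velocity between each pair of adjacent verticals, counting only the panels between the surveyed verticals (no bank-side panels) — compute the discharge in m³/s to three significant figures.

3.09 m³/s

Panel 1-2: Δb = 2 m, d̄ = (0.00+1.23)/2 = 0.615, v̄ = (0.00+0.46)/2 = 0.23 → q = 2×0.615×0.23 = 0.2829 m³/s
Panel 2-3: Δb = 6.8 m, d̄ = (1.23+0.83)/2 = 1.03, v̄ = (0.46+0.33)/2 = 0.395 → q = 6.8×1.03×0.395 = 2.767 m³/s
Panel 3-4: Δb = 0.6 m, d̄ = (0.83+0.00)/2 = 0.415, v̄ = (0.33+0.00)/2 = 0.165 → q = 0.6×0.415×0.165 = 0.04109 m³/s
Q = Σ q = 3.091 m³/s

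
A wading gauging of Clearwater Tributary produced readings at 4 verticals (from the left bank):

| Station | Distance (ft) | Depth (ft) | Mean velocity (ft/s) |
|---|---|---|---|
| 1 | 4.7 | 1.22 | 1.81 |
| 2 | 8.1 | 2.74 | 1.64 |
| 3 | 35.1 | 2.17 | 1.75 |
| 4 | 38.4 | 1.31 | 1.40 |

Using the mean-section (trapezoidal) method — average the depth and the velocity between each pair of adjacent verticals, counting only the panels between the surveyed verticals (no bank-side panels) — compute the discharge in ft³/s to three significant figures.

133 ft³/s

Panel 1-2: Δb = 3.4 ft, d̄ = (1.22+2.74)/2 = 1.98, v̄ = (1.81+1.64)/2 = 1.725 → q = 3.4×1.98×1.725 = 11.61 ft³/s
Panel 2-3: Δb = 27 ft, d̄ = (2.74+2.17)/2 = 2.455, v̄ = (1.64+1.75)/2 = 1.695 → q = 27×2.455×1.695 = 112.4 ft³/s
Panel 3-4: Δb = 3.3 ft, d̄ = (2.17+1.31)/2 = 1.74, v̄ = (1.75+1.40)/2 = 1.575 → q = 3.3×1.74×1.575 = 9.044 ft³/s
Q = Σ q = 133.0 ft³/s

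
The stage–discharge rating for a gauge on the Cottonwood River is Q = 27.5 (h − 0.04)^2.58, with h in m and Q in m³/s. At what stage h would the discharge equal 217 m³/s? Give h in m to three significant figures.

h − h₀ = (Q/C)^(1/b) = (217/27.5)^(1/2.58) = 2.227 m
h = 0.04 + 2.227 = 2.267 m

2.27 m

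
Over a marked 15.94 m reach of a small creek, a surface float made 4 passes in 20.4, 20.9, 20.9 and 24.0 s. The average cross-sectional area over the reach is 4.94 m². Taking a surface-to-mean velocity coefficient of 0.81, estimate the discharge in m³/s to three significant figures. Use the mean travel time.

2.96 m³/s

t̄ = (20.4 + 20.9 + 20.9 + 24.0) / 4 = 21.55 s
v_surface = L / t̄ = 15.94 / 21.55 = 0.7397 m/s
v_mean = 0.81 × 0.7397 = 0.5991 m/s
Q = A × v_mean = 4.94 × 0.5991 = 2.960 m³/s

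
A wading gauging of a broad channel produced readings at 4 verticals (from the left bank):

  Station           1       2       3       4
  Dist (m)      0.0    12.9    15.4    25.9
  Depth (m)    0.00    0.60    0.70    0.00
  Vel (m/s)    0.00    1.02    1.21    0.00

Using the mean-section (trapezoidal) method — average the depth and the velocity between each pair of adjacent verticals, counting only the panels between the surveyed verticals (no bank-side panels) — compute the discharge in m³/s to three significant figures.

Panel 1-2: Δb = 12.9 m, d̄ = (0.00+0.60)/2 = 0.3, v̄ = (0.00+1.02)/2 = 0.51 → q = 12.9×0.3×0.51 = 1.974 m³/s
Panel 2-3: Δb = 2.5 m, d̄ = (0.60+0.70)/2 = 0.65, v̄ = (1.02+1.21)/2 = 1.115 → q = 2.5×0.65×1.115 = 1.812 m³/s
Panel 3-4: Δb = 10.5 m, d̄ = (0.70+0.00)/2 = 0.35, v̄ = (1.21+0.00)/2 = 0.605 → q = 10.5×0.35×0.605 = 2.223 m³/s
Q = Σ q = 6.009 m³/s

6.01 m³/s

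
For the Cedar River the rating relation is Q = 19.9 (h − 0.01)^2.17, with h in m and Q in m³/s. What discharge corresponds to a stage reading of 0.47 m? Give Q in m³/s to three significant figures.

3.69 m³/s

Q = 19.9 × (0.47 − 0.01)^2.17 = 19.9 × 0.46^2.17 = 3.690 m³/s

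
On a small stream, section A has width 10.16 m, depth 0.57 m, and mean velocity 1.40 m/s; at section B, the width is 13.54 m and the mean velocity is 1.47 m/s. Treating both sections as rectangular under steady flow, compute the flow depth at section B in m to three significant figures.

0.407 m

Q = A₁V₁ = (10.16×0.57) × 1.40 = 8.108 m³/s
d₂ = Q/(b₂ V₂) = 8.108/(13.54×1.47) = 0.4073 m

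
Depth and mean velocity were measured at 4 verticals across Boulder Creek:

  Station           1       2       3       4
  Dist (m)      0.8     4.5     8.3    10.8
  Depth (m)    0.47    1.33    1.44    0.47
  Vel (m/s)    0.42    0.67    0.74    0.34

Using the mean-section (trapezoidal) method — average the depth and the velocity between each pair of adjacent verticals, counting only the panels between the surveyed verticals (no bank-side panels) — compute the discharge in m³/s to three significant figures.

6.81 m³/s

Panel 1-2: Δb = 3.7 m, d̄ = (0.47+1.33)/2 = 0.9, v̄ = (0.42+0.67)/2 = 0.545 → q = 3.7×0.9×0.545 = 1.815 m³/s
Panel 2-3: Δb = 3.8 m, d̄ = (1.33+1.44)/2 = 1.385, v̄ = (0.67+0.74)/2 = 0.705 → q = 3.8×1.385×0.705 = 3.710 m³/s
Panel 3-4: Δb = 2.5 m, d̄ = (1.44+0.47)/2 = 0.955, v̄ = (0.74+0.34)/2 = 0.54 → q = 2.5×0.955×0.54 = 1.289 m³/s
Q = Σ q = 6.815 m³/s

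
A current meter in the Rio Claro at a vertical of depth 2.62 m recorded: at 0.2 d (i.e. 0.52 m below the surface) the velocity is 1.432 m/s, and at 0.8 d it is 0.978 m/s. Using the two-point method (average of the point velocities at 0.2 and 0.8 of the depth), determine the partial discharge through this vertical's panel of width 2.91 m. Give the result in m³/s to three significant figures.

9.19 m³/s

v̄ = (1.432 + 0.978) / 2 = 1.205 m/s
q = v̄ × d × w = 1.205 × 2.62 × 2.91 = 9.187 m³/s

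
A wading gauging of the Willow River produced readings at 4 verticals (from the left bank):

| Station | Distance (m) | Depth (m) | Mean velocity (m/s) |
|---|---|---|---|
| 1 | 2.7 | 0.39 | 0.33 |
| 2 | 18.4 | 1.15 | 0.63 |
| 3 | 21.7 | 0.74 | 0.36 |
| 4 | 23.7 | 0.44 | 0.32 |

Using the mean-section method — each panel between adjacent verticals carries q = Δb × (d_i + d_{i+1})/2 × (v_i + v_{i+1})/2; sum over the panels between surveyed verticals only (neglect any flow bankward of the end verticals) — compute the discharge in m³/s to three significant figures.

7.75 m³/s

Panel 1-2: Δb = 15.7 m, d̄ = (0.39+1.15)/2 = 0.77, v̄ = (0.33+0.63)/2 = 0.48 → q = 15.7×0.77×0.48 = 5.803 m³/s
Panel 2-3: Δb = 3.3 m, d̄ = (1.15+0.74)/2 = 0.945, v̄ = (0.63+0.36)/2 = 0.495 → q = 3.3×0.945×0.495 = 1.544 m³/s
Panel 3-4: Δb = 2 m, d̄ = (0.74+0.44)/2 = 0.59, v̄ = (0.36+0.32)/2 = 0.34 → q = 2×0.59×0.34 = 0.4012 m³/s
Q = Σ q = 7.748 m³/s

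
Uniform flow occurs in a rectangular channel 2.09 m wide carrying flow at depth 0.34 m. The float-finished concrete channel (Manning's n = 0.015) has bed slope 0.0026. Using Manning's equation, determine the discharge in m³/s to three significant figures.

A = b·y = 2.09 × 0.34 = 0.7106 m²
P = b + 2y = 2.09 + 2×0.34 = 2.770 m
R = A/P = 0.7106/2.770 = 0.2565 m
Q = (1/n)·A·R^(2/3)·S^(1/2) = (1/0.015) × 0.7106 × 0.2565^(2/3) × 0.0026^(1/2) = 0.9753 m³/s

0.975 m³/s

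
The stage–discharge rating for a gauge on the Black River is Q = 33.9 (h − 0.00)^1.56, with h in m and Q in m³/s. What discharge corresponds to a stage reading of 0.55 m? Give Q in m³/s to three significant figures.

13.3 m³/s

Q = 33.9 × (0.55 − 0.00)^1.56 = 33.9 × 0.55^1.56 = 13.34 m³/s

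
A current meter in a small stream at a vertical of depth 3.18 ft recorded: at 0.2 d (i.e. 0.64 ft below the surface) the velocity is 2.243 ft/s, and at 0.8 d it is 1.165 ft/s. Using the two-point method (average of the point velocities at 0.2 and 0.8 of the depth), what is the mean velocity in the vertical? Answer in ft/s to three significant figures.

1.70 ft/s

v̄ = (2.243 + 1.165) / 2 = 1.704 ft/s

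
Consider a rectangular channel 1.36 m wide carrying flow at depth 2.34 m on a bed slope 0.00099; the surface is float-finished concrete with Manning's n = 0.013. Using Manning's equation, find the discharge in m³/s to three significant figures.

5.02 m³/s

A = b·y = 1.36 × 2.34 = 3.182 m²
P = b + 2y = 1.36 + 2×2.34 = 6.040 m
R = A/P = 3.182/6.040 = 0.5269 m
Q = (1/n)·A·R^(2/3)·S^(1/2) = (1/0.013) × 3.182 × 0.5269^(2/3) × 0.00099^(1/2) = 5.025 m³/s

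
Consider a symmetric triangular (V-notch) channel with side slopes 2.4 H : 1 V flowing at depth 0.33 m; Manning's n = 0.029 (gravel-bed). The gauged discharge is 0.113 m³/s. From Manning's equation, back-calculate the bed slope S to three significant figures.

A = z·y² = 2.4×0.33² = 0.2614 m²
P = 2y√(1+z²) = 2×0.33×√(1+2.4²) = 1.716 m
R = A/P = 0.2614/1.716 = 0.1523 m
S = (Q·n / (1·A·R^(2/3)))² = (0.113×0.029 / (1×0.2614×0.2852))² = 0.001933

0.00193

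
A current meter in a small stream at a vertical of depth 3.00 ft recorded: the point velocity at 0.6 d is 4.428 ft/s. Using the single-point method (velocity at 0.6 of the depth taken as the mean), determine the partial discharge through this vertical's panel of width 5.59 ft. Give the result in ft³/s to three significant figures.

v̄ = v₀.₆ = 4.428 ft/s
q = v̄ × d × w = 4.428 × 3.00 × 5.59 = 74.26 ft³/s

74.3 ft³/s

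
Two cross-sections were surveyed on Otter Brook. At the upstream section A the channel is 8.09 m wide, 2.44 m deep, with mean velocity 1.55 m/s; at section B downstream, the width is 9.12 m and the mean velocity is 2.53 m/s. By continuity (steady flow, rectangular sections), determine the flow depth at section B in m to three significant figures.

Q = A₁V₁ = (8.09×2.44) × 1.55 = 30.60 m³/s
d₂ = Q/(b₂ V₂) = 30.60/(9.12×2.53) = 1.326 m

1.33 m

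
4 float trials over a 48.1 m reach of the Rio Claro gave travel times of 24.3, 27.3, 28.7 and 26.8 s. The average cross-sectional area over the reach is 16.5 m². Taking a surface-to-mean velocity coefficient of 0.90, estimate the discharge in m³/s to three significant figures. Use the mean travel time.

t̄ = (24.3 + 27.3 + 28.7 + 26.8) / 4 = 26.775 s
v_surface = L / t̄ = 48.1 / 26.775 = 1.796 m/s
v_mean = 0.90 × 1.796 = 1.617 m/s
Q = A × v_mean = 16.5 × 1.617 = 26.68 m³/s

26.7 m³/s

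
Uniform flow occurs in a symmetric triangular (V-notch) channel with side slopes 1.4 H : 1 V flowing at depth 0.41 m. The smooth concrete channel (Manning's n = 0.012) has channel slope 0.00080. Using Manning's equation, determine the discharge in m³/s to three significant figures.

0.168 m³/s

A = z·y² = 1.4×0.41² = 0.2353 m²
P = 2y√(1+z²) = 2×0.41×√(1+1.4²) = 1.411 m
R = A/P = 0.2353/1.411 = 0.1668 m
Q = (1/n)·A·R^(2/3)·S^(1/2) = (1/0.012) × 0.2353 × 0.1668^(2/3) × 0.00080^(1/2) = 0.1681 m³/s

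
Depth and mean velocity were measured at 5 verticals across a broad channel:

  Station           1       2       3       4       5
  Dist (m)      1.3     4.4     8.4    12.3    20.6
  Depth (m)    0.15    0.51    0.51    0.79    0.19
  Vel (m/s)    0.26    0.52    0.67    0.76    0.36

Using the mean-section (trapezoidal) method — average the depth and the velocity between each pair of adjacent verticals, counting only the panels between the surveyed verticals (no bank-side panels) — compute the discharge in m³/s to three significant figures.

5.70 m³/s

Panel 1-2: Δb = 3.1 m, d̄ = (0.15+0.51)/2 = 0.33, v̄ = (0.26+0.52)/2 = 0.39 → q = 3.1×0.33×0.39 = 0.3990 m³/s
Panel 2-3: Δb = 4 m, d̄ = (0.51+0.51)/2 = 0.51, v̄ = (0.52+0.67)/2 = 0.595 → q = 4×0.51×0.595 = 1.214 m³/s
Panel 3-4: Δb = 3.9 m, d̄ = (0.51+0.79)/2 = 0.65, v̄ = (0.67+0.76)/2 = 0.715 → q = 3.9×0.65×0.715 = 1.813 m³/s
Panel 4-5: Δb = 8.3 m, d̄ = (0.79+0.19)/2 = 0.49, v̄ = (0.76+0.36)/2 = 0.56 → q = 8.3×0.49×0.56 = 2.278 m³/s
Q = Σ q = 5.703 m³/s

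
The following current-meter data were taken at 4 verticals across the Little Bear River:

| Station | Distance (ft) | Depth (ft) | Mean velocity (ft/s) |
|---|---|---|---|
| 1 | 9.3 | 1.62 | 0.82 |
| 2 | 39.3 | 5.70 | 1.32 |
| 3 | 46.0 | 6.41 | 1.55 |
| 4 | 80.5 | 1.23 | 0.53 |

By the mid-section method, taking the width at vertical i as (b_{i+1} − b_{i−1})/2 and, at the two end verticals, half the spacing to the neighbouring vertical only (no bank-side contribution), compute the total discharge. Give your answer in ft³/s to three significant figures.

w_1 = (39.3 − 9.3)/2 = 15 ft; q_1 = 0.82 × 1.62 × 15 = 19.93 ft³/s
w_2 = (46.0 − 9.3)/2 = 18.35 ft; q_2 = 1.32 × 5.70 × 18.35 = 138.1 ft³/s
w_3 = (80.5 − 39.3)/2 = 20.6 ft; q_3 = 1.55 × 6.41 × 20.6 = 204.7 ft³/s
w_4 = (80.5 − 46.0)/2 = 17.25 ft; q_4 = 0.53 × 1.23 × 17.25 = 11.25 ft³/s
Q = Σ qᵢ = 373.9 ft³/s

374 ft³/s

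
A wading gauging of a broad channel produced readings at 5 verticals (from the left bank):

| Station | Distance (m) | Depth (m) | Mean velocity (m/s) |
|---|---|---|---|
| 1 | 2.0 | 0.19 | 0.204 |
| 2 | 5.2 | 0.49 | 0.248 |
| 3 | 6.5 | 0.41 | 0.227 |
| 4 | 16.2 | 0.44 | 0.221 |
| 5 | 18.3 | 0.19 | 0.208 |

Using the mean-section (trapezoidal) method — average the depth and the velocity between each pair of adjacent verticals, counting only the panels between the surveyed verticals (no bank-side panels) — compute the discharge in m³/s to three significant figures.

Panel 1-2: Δb = 3.2 m, d̄ = (0.19+0.49)/2 = 0.34, v̄ = (0.204+0.248)/2 = 0.226 → q = 3.2×0.34×0.226 = 0.2459 m³/s
Panel 2-3: Δb = 1.3 m, d̄ = (0.49+0.41)/2 = 0.45, v̄ = (0.248+0.227)/2 = 0.2375 → q = 1.3×0.45×0.2375 = 0.1389 m³/s
Panel 3-4: Δb = 9.7 m, d̄ = (0.41+0.44)/2 = 0.425, v̄ = (0.227+0.221)/2 = 0.224 → q = 9.7×0.425×0.224 = 0.9234 m³/s
Panel 4-5: Δb = 2.1 m, d̄ = (0.44+0.19)/2 = 0.315, v̄ = (0.221+0.208)/2 = 0.2145 → q = 2.1×0.315×0.2145 = 0.1419 m³/s
Q = Σ q = 1.450 m³/s

1.45 m³/s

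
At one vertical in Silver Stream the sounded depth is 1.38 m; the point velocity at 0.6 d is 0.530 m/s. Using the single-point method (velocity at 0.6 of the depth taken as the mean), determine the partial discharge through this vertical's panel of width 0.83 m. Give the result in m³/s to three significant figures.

v̄ = v₀.₆ = 0.530 m/s
q = v̄ × d × w = 0.5300 × 1.38 × 0.83 = 0.6071 m³/s

0.607 m³/s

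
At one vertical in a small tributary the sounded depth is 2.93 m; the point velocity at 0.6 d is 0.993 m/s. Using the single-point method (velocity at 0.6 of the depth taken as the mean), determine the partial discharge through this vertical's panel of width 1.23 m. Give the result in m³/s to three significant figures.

v̄ = v₀.₆ = 0.993 m/s
q = v̄ × d × w = 0.9930 × 2.93 × 1.23 = 3.579 m³/s

3.58 m³/s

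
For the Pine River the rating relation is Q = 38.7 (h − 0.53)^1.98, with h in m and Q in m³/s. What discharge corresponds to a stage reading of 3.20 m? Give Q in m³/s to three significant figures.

271 m³/s

Q = 38.7 × (3.20 − 0.53)^1.98 = 38.7 × 2.67^1.98 = 270.5 m³/s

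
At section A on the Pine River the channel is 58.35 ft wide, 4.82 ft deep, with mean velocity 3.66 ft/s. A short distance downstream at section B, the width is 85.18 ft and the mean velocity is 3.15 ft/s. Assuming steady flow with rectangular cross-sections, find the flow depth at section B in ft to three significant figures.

3.84 ft

Q = A₁V₁ = (58.35×4.82) × 3.66 = 1029 ft³/s
d₂ = Q/(b₂ V₂) = 1029/(85.18×3.15) = 3.836 ft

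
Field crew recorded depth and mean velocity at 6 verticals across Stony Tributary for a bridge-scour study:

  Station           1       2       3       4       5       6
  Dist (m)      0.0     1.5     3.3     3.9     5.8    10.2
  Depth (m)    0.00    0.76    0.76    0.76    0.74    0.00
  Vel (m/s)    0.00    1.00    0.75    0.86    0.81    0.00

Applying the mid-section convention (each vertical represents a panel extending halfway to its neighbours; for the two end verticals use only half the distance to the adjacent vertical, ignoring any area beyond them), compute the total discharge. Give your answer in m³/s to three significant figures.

4.64 m³/s

w_2 = (3.3 − 0.0)/2 = 1.65 m; q_2 = 1.00 × 0.76 × 1.65 = 1.254 m³/s
w_3 = (3.9 − 1.5)/2 = 1.2 m; q_3 = 0.75 × 0.76 × 1.2 = 0.6840 m³/s
w_4 = (5.8 − 3.3)/2 = 1.25 m; q_4 = 0.86 × 0.76 × 1.25 = 0.8170 m³/s
w_5 = (10.2 − 3.9)/2 = 3.15 m; q_5 = 0.81 × 0.74 × 3.15 = 1.888 m³/s
Stations 1, 6 contribute zero (depth or velocity is 0).
Q = Σ qᵢ = 4.643 m³/s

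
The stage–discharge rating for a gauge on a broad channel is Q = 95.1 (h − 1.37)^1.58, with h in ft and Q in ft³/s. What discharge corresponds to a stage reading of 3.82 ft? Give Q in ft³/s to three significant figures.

392 ft³/s

Q = 95.1 × (3.82 − 1.37)^1.58 = 95.1 × 2.45^1.58 = 391.8 ft³/s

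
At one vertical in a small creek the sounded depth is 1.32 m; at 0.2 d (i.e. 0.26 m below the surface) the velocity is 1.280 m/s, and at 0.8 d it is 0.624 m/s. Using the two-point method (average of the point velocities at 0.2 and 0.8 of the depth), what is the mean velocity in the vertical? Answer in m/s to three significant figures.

v̄ = (1.280 + 0.624) / 2 = 0.9520 m/s

0.952 m/s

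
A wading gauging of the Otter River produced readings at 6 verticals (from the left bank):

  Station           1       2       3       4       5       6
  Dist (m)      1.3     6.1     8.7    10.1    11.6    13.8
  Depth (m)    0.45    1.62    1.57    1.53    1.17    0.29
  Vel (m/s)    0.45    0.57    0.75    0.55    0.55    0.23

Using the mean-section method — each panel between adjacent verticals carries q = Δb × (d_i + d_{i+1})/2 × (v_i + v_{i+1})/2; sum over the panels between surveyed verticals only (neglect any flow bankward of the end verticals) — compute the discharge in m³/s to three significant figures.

Panel 1-2: Δb = 4.8 m, d̄ = (0.45+1.62)/2 = 1.035, v̄ = (0.45+0.57)/2 = 0.51 → q = 4.8×1.035×0.51 = 2.534 m³/s
Panel 2-3: Δb = 2.6 m, d̄ = (1.62+1.57)/2 = 1.595, v̄ = (0.57+0.75)/2 = 0.66 → q = 2.6×1.595×0.66 = 2.737 m³/s
Panel 3-4: Δb = 1.4 m, d̄ = (1.57+1.53)/2 = 1.55, v̄ = (0.75+0.55)/2 = 0.65 → q = 1.4×1.55×0.65 = 1.411 m³/s
Panel 4-5: Δb = 1.5 m, d̄ = (1.53+1.17)/2 = 1.35, v̄ = (0.55+0.55)/2 = 0.55 → q = 1.5×1.35×0.55 = 1.114 m³/s
Panel 5-6: Δb = 2.2 m, d̄ = (1.17+0.29)/2 = 0.73, v̄ = (0.55+0.23)/2 = 0.39 → q = 2.2×0.73×0.39 = 0.6263 m³/s
Q = Σ q = 8.421 m³/s

8.42 m³/s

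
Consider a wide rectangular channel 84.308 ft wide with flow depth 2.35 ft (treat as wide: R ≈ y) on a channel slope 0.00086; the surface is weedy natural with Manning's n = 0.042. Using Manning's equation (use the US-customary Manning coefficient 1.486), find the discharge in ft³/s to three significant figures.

A = b·y = 84.308 × 2.35 = 198.1 ft²
Wide channel: R ≈ y = 2.35 ft
Q = (1.486/n)·A·R^(2/3)·S^(1/2) = (1.486/0.042) × 198.1 × 2.350^(2/3) × 0.00086^(1/2) = 363.4 ft³/s

363 ft³/s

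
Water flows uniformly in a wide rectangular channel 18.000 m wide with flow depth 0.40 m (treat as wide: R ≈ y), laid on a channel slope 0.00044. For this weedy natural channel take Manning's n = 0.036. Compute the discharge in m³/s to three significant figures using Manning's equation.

A = b·y = 18.000 × 0.40 = 7.200 m²
Wide channel: R ≈ y = 0.40 m
Q = (1/n)·A·R^(2/3)·S^(1/2) = (1/0.036) × 7.200 × 0.4000^(2/3) × 0.00044^(1/2) = 2.278 m³/s

2.28 m³/s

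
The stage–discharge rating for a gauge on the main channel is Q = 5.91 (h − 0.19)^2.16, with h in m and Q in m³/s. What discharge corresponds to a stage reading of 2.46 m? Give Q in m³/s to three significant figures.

34.7 m³/s

Q = 5.91 × (2.46 − 0.19)^2.16 = 5.91 × 2.27^2.16 = 34.72 m³/s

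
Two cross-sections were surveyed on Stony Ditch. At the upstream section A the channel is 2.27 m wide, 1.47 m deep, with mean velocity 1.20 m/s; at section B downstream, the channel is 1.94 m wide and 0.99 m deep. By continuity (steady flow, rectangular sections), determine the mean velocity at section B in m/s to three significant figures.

2.08 m/s

Q = A₁V₁ = (2.27×1.47) × 1.20 = 4.004 m³/s
A₂ = 1.94 × 0.99 = 1.921 m²
V₂ = Q/A₂ = 4.004/1.921 = 2.085 m/s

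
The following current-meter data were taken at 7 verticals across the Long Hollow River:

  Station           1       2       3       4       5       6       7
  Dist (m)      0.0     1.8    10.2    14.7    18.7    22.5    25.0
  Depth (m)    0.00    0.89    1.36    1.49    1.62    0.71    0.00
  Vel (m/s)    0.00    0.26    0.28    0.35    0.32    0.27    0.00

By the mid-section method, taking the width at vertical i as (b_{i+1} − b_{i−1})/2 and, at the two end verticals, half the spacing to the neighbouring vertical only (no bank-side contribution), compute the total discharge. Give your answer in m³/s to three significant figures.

w_2 = (10.2 − 0.0)/2 = 5.1 m; q_2 = 0.26 × 0.89 × 5.1 = 1.180 m³/s
w_3 = (14.7 − 1.8)/2 = 6.45 m; q_3 = 0.28 × 1.36 × 6.45 = 2.456 m³/s
w_4 = (18.7 − 10.2)/2 = 4.25 m; q_4 = 0.35 × 1.49 × 4.25 = 2.216 m³/s
w_5 = (22.5 − 14.7)/2 = 3.9 m; q_5 = 0.32 × 1.62 × 3.9 = 2.022 m³/s
w_6 = (25.0 − 18.7)/2 = 3.15 m; q_6 = 0.27 × 0.71 × 3.15 = 0.6039 m³/s
Stations 1, 7 contribute zero (depth or velocity is 0).
Q = Σ qᵢ = 8.478 m³/s

8.48 m³/s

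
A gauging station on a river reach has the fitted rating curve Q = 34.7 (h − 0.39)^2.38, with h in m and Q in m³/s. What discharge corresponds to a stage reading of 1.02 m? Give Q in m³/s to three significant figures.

Q = 34.7 × (1.02 − 0.39)^2.38 = 34.7 × 0.63^2.38 = 11.55 m³/s

11.6 m³/s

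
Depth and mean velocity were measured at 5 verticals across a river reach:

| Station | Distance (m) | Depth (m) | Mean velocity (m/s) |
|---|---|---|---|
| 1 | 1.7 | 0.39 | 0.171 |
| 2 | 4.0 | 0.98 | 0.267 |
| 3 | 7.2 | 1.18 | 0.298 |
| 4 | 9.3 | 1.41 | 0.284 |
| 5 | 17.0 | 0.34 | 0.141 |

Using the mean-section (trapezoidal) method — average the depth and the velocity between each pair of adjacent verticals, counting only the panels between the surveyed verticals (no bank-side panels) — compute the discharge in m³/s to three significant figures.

Panel 1-2: Δb = 2.3 m, d̄ = (0.39+0.98)/2 = 0.685, v̄ = (0.171+0.267)/2 = 0.219 → q = 2.3×0.685×0.219 = 0.3450 m³/s
Panel 2-3: Δb = 3.2 m, d̄ = (0.98+1.18)/2 = 1.08, v̄ = (0.267+0.298)/2 = 0.2825 → q = 3.2×1.08×0.2825 = 0.9763 m³/s
Panel 3-4: Δb = 2.1 m, d̄ = (1.18+1.41)/2 = 1.295, v̄ = (0.298+0.284)/2 = 0.291 → q = 2.1×1.295×0.291 = 0.7914 m³/s
Panel 4-5: Δb = 7.7 m, d̄ = (1.41+0.34)/2 = 0.875, v̄ = (0.284+0.141)/2 = 0.2125 → q = 7.7×0.875×0.2125 = 1.432 m³/s
Q = Σ q = 3.544 m³/s

3.54 m³/s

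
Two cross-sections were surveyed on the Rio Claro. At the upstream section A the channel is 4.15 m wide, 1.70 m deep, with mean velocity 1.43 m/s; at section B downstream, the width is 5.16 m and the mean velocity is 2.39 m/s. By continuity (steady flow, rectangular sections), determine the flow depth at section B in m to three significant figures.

0.818 m

Q = A₁V₁ = (4.15×1.70) × 1.43 = 10.09 m³/s
d₂ = Q/(b₂ V₂) = 10.09/(5.16×2.39) = 0.8181 m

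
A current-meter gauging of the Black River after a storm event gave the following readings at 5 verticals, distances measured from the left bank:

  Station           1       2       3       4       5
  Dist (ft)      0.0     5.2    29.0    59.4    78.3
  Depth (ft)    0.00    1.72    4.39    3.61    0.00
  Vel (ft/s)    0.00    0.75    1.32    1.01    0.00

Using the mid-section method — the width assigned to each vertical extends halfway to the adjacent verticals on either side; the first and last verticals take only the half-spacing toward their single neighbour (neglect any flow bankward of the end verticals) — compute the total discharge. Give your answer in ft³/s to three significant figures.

w_2 = (29.0 − 0.0)/2 = 14.5 ft; q_2 = 0.75 × 1.72 × 14.5 = 18.71 ft³/s
w_3 = (59.4 − 5.2)/2 = 27.1 ft; q_3 = 1.32 × 4.39 × 27.1 = 157.0 ft³/s
w_4 = (78.3 − 29.0)/2 = 24.65 ft; q_4 = 1.01 × 3.61 × 24.65 = 89.88 ft³/s
Stations 1, 5 contribute zero (depth or velocity is 0).
Q = Σ qᵢ = 265.6 ft³/s

266 ft³/s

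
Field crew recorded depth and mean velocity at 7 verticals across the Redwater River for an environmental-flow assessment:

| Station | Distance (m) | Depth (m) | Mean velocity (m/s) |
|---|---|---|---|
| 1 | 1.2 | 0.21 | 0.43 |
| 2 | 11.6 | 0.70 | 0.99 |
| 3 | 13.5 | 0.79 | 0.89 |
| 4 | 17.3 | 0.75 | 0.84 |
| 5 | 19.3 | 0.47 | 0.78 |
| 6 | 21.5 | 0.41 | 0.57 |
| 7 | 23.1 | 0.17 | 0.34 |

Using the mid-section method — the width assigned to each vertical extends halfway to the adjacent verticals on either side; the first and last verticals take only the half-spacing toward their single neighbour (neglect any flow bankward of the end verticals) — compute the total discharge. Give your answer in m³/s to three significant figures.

w_1 = (11.6 − 1.2)/2 = 5.2 m; q_1 = 0.43 × 0.21 × 5.2 = 0.4696 m³/s
w_2 = (13.5 − 1.2)/2 = 6.15 m; q_2 = 0.99 × 0.70 × 6.15 = 4.262 m³/s
w_3 = (17.3 − 11.6)/2 = 2.85 m; q_3 = 0.89 × 0.79 × 2.85 = 2.004 m³/s
w_4 = (19.3 − 13.5)/2 = 2.9 m; q_4 = 0.84 × 0.75 × 2.9 = 1.827 m³/s
w_5 = (21.5 − 17.3)/2 = 2.1 m; q_5 = 0.78 × 0.47 × 2.1 = 0.7699 m³/s
w_6 = (23.1 − 19.3)/2 = 1.9 m; q_6 = 0.57 × 0.41 × 1.9 = 0.4440 m³/s
w_7 = (23.1 − 21.5)/2 = 0.8 m; q_7 = 0.34 × 0.17 × 0.8 = 0.04624 m³/s
Q = Σ qᵢ = 9.822 m³/s

9.82 m³/s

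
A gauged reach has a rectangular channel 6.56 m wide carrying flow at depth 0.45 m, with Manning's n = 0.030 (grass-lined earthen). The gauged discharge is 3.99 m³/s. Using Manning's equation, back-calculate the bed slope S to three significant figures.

0.00566

A = b·y = 6.56 × 0.45 = 2.952 m²
P = b + 2y = 6.56 + 2×0.45 = 7.460 m
R = A/P = 2.952/7.460 = 0.3957 m
S = (Q·n / (1·A·R^(2/3)))² = (3.99×0.030 / (1×2.952×0.5390))² = 0.005660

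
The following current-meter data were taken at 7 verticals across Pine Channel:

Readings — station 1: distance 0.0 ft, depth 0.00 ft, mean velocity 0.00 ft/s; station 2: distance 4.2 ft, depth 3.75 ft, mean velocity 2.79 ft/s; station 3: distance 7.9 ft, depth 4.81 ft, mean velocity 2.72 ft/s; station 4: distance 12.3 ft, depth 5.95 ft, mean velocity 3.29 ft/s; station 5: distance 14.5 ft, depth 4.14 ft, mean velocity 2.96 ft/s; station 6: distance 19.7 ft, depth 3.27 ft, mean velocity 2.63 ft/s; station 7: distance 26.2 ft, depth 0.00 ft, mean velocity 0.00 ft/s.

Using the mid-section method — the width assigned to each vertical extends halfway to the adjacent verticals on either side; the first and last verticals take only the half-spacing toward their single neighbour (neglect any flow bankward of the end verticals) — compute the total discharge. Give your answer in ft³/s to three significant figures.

w_2 = (7.9 − 0.0)/2 = 3.95 ft; q_2 = 2.79 × 3.75 × 3.95 = 41.33 ft³/s
w_3 = (12.3 − 4.2)/2 = 4.05 ft; q_3 = 2.72 × 4.81 × 4.05 = 52.99 ft³/s
w_4 = (14.5 − 7.9)/2 = 3.3 ft; q_4 = 3.29 × 5.95 × 3.3 = 64.60 ft³/s
w_5 = (19.7 − 12.3)/2 = 3.7 ft; q_5 = 2.96 × 4.14 × 3.7 = 45.34 ft³/s
w_6 = (26.2 − 14.5)/2 = 5.85 ft; q_6 = 2.63 × 3.27 × 5.85 = 50.31 ft³/s
Stations 1, 7 contribute zero (depth or velocity is 0).
Q = Σ qᵢ = 254.6 ft³/s

255 ft³/s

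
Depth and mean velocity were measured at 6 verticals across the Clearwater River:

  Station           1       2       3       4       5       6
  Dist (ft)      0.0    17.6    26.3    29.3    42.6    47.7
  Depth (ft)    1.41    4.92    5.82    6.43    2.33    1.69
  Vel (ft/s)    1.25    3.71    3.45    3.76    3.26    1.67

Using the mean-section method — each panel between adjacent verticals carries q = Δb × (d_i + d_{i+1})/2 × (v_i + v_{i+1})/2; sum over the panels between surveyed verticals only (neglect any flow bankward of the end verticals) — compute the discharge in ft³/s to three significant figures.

Panel 1-2: Δb = 17.6 ft, d̄ = (1.41+4.92)/2 = 3.165, v̄ = (1.25+3.71)/2 = 2.48 → q = 17.6×3.165×2.48 = 138.1 ft³/s
Panel 2-3: Δb = 8.7 ft, d̄ = (4.92+5.82)/2 = 5.37, v̄ = (3.71+3.45)/2 = 3.58 → q = 8.7×5.37×3.58 = 167.3 ft³/s
Panel 3-4: Δb = 3 ft, d̄ = (5.82+6.43)/2 = 6.125, v̄ = (3.45+3.76)/2 = 3.605 → q = 3×6.125×3.605 = 66.24 ft³/s
Panel 4-5: Δb = 13.3 ft, d̄ = (6.43+2.33)/2 = 4.38, v̄ = (3.76+3.26)/2 = 3.51 → q = 13.3×4.38×3.51 = 204.5 ft³/s
Panel 5-6: Δb = 5.1 ft, d̄ = (2.33+1.69)/2 = 2.01, v̄ = (3.26+1.67)/2 = 2.465 → q = 5.1×2.01×2.465 = 25.27 ft³/s
Q = Σ q = 601.4 ft³/s

601 ft³/s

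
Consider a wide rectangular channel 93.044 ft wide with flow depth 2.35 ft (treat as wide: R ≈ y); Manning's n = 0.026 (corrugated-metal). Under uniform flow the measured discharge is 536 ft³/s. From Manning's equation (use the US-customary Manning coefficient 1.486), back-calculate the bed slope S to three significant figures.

0.000589

A = b·y = 93.044 × 2.35 = 218.7 ft²
Wide channel: R ≈ y = 2.35 ft
S = (Q·n / (1.486·A·R^(2/3)))² = (536×0.026 / (1.486×218.7×1.768))² = 0.0005888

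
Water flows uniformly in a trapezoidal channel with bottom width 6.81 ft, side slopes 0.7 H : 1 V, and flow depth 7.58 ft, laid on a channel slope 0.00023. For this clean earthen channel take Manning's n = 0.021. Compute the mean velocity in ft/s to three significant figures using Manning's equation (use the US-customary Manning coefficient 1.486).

2.53 ft/s

A = (b + z·y)·y = (6.81 + 0.7×7.58)×7.58 = 91.84 ft²
P = b + 2y√(1+z²) = 6.81 + 2×7.58×√(1+0.7²) = 25.32 ft
R = A/P = 91.84/25.32 = 3.628 ft
Q = (1.486/n)·A·R^(2/3)·S^(1/2) = (1.486/0.021) × 91.84 × 3.628^(2/3) × 0.00023^(1/2) = 232.7 ft³/s
V = Q/A = 232.7/91.84 = 2.534 ft/s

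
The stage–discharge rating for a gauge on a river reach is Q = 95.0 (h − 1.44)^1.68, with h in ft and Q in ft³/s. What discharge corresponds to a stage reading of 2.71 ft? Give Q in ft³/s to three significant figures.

Q = 95.0 × (2.71 − 1.44)^1.68 = 95.0 × 1.27^1.68 = 141.9 ft³/s

142 ft³/s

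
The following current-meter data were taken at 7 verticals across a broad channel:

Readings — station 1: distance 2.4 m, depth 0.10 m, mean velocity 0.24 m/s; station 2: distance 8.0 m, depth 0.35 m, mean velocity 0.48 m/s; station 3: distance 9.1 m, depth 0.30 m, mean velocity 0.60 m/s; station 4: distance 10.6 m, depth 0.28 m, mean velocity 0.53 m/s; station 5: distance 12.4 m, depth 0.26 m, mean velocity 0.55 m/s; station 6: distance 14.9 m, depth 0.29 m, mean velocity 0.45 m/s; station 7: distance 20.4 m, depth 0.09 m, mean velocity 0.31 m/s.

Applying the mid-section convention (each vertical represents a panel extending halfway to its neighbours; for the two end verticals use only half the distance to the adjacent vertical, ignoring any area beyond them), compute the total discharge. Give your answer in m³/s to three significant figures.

w_1 = (8.0 − 2.4)/2 = 2.8 m; q_1 = 0.24 × 0.10 × 2.8 = 0.06720 m³/s
w_2 = (9.1 − 2.4)/2 = 3.35 m; q_2 = 0.48 × 0.35 × 3.35 = 0.5628 m³/s
w_3 = (10.6 − 8.0)/2 = 1.3 m; q_3 = 0.60 × 0.30 × 1.3 = 0.2340 m³/s
w_4 = (12.4 − 9.1)/2 = 1.65 m; q_4 = 0.53 × 0.28 × 1.65 = 0.2449 m³/s
w_5 = (14.9 − 10.6)/2 = 2.15 m; q_5 = 0.55 × 0.26 × 2.15 = 0.3075 m³/s
w_6 = (20.4 − 12.4)/2 = 4 m; q_6 = 0.45 × 0.29 × 4 = 0.5220 m³/s
w_7 = (20.4 − 14.9)/2 = 2.75 m; q_7 = 0.31 × 0.09 × 2.75 = 0.07673 m³/s
Q = Σ qᵢ = 2.015 m³/s

2.02 m³/s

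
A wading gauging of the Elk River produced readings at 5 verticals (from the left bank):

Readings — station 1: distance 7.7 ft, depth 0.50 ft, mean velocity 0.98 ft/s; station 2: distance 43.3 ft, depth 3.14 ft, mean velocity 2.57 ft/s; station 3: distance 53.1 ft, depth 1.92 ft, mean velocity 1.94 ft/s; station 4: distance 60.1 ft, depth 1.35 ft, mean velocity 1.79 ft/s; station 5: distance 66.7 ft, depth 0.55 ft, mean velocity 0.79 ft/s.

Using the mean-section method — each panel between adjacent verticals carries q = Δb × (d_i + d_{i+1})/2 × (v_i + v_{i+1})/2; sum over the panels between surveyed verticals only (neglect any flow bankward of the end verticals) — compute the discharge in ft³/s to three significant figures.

Panel 1-2: Δb = 35.6 ft, d̄ = (0.50+3.14)/2 = 1.82, v̄ = (0.98+2.57)/2 = 1.775 → q = 35.6×1.82×1.775 = 115.0 ft³/s
Panel 2-3: Δb = 9.8 ft, d̄ = (3.14+1.92)/2 = 2.53, v̄ = (2.57+1.94)/2 = 2.255 → q = 9.8×2.53×2.255 = 55.91 ft³/s
Panel 3-4: Δb = 7 ft, d̄ = (1.92+1.35)/2 = 1.635, v̄ = (1.94+1.79)/2 = 1.865 → q = 7×1.635×1.865 = 21.34 ft³/s
Panel 4-5: Δb = 6.6 ft, d̄ = (1.35+0.55)/2 = 0.95, v̄ = (1.79+0.79)/2 = 1.29 → q = 6.6×0.95×1.29 = 8.088 ft³/s
Q = Σ q = 200.3 ft³/s

200 ft³/s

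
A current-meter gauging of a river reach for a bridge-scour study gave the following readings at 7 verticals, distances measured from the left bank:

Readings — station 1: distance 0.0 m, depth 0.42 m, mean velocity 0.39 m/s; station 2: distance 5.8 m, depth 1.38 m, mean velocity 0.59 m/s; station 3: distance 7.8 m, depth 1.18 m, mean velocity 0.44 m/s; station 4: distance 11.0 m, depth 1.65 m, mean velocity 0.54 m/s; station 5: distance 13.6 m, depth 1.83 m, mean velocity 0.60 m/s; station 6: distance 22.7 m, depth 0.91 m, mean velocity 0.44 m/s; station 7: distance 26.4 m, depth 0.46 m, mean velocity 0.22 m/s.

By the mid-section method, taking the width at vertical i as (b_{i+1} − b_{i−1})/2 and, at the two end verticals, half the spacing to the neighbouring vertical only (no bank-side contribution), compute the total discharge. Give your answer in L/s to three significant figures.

16800 L/s

w_1 = (5.8 − 0.0)/2 = 2.9 m; q_1 = 0.39 × 0.42 × 2.9 = 0.4750 m³/s
w_2 = (7.8 − 0.0)/2 = 3.9 m; q_2 = 0.59 × 1.38 × 3.9 = 3.175 m³/s
w_3 = (11.0 − 5.8)/2 = 2.6 m; q_3 = 0.44 × 1.18 × 2.6 = 1.350 m³/s
w_4 = (13.6 − 7.8)/2 = 2.9 m; q_4 = 0.54 × 1.65 × 2.9 = 2.584 m³/s
w_5 = (22.7 − 11.0)/2 = 5.85 m; q_5 = 0.60 × 1.83 × 5.85 = 6.423 m³/s
w_6 = (26.4 − 13.6)/2 = 6.4 m; q_6 = 0.44 × 0.91 × 6.4 = 2.563 m³/s
w_7 = (26.4 − 22.7)/2 = 1.85 m; q_7 = 0.22 × 0.46 × 1.85 = 0.1872 m³/s
Q = Σ qᵢ = 16.76 m³/s
= 16.76 × 1000 = 16760 L/s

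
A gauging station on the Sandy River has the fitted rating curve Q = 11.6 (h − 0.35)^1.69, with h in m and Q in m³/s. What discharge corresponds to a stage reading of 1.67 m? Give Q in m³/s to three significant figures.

18.5 m³/s

Q = 11.6 × (1.67 − 0.35)^1.69 = 11.6 × 1.32^1.69 = 18.55 m³/s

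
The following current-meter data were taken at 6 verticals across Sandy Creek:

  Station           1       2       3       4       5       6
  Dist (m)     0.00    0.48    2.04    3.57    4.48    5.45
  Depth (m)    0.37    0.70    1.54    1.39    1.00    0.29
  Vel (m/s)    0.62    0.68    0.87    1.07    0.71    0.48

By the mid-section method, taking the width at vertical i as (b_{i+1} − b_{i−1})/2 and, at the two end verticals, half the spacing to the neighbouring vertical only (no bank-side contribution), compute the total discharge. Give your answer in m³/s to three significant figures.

w_1 = (0.48 − 0.00)/2 = 0.24 m; q_1 = 0.62 × 0.37 × 0.24 = 0.05506 m³/s
w_2 = (2.04 − 0.00)/2 = 1.02 m; q_2 = 0.68 × 0.70 × 1.02 = 0.4855 m³/s
w_3 = (3.57 − 0.48)/2 = 1.545 m; q_3 = 0.87 × 1.54 × 1.545 = 2.070 m³/s
w_4 = (4.48 − 2.04)/2 = 1.22 m; q_4 = 1.07 × 1.39 × 1.22 = 1.815 m³/s
w_5 = (5.45 − 3.57)/2 = 0.94 m; q_5 = 0.71 × 1.00 × 0.94 = 0.6674 m³/s
w_6 = (5.45 − 4.48)/2 = 0.485 m; q_6 = 0.48 × 0.29 × 0.485 = 0.06751 m³/s
Q = Σ qᵢ = 5.160 m³/s

5.16 m³/s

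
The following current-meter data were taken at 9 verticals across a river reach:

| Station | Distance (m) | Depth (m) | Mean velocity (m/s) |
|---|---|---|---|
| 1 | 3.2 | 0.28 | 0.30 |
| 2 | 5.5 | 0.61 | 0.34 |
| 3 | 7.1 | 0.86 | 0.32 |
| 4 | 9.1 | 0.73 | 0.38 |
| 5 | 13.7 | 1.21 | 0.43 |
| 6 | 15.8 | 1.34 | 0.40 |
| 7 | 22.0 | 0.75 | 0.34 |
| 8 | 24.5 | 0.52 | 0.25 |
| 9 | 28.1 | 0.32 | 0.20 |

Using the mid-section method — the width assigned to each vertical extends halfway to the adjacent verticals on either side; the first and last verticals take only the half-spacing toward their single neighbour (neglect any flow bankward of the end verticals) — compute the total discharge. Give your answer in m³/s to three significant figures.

w_1 = (5.5 − 3.2)/2 = 1.15 m; q_1 = 0.30 × 0.28 × 1.15 = 0.09660 m³/s
w_2 = (7.1 − 3.2)/2 = 1.95 m; q_2 = 0.34 × 0.61 × 1.95 = 0.4044 m³/s
w_3 = (9.1 − 5.5)/2 = 1.8 m; q_3 = 0.32 × 0.86 × 1.8 = 0.4954 m³/s
w_4 = (13.7 − 7.1)/2 = 3.3 m; q_4 = 0.38 × 0.73 × 3.3 = 0.9154 m³/s
w_5 = (15.8 − 9.1)/2 = 3.35 m; q_5 = 0.43 × 1.21 × 3.35 = 1.743 m³/s
w_6 = (22.0 − 13.7)/2 = 4.15 m; q_6 = 0.40 × 1.34 × 4.15 = 2.224 m³/s
w_7 = (24.5 − 15.8)/2 = 4.35 m; q_7 = 0.34 × 0.75 × 4.35 = 1.109 m³/s
w_8 = (28.1 − 22.0)/2 = 3.05 m; q_8 = 0.25 × 0.52 × 3.05 = 0.3965 m³/s
w_9 = (28.1 − 24.5)/2 = 1.8 m; q_9 = 0.20 × 0.32 × 1.8 = 0.1152 m³/s
Q = Σ qᵢ = 7.500 m³/s

7.50 m³/s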